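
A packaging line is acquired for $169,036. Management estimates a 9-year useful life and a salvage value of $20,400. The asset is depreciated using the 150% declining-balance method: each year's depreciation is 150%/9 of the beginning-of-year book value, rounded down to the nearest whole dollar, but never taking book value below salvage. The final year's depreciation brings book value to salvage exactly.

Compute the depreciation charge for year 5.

Depreciable base = $169,036 − $20,400 = $148,636.
Year 1: ⌊$169,036 × 150%/9⌋ = $28,172. Book value $140,864.
Year 2: ⌊$140,864 × 150%/9⌋ = $23,477. Book value $117,387.
Year 3: ⌊$117,387 × 150%/9⌋ = $19,564. Book value $97,823.
Year 4: ⌊$97,823 × 150%/9⌋ = $16,303. Book value $81,520.
Year 5: ⌊$81,520 × 150%/9⌋ = $13,586. Book value $67,934.

$13,586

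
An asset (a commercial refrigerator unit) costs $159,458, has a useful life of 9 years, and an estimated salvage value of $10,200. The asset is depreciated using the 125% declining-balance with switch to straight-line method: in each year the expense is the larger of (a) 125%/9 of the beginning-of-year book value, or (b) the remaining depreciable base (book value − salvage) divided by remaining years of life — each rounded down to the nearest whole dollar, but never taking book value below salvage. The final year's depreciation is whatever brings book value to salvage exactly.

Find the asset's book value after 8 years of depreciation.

Depreciable base = $159,458 − $10,200 = $149,258.
Year 1: DB = ⌊$159,458 × 125%/9⌋ = $22,146; SL = ⌊$149,258/9⌋ = $16,584 → take DB $22,146. Book value $137,312.
Year 2: DB = ⌊$137,312 × 125%/9⌋ = $19,071; SL = ⌊$127,112/8⌋ = $15,889 → take DB $19,071. Book value $118,241.
Year 3: DB = ⌊$118,241 × 125%/9⌋ = $16,422; SL = ⌊$108,041/7⌋ = $15,434 → take DB $16,422. Book value $101,819.
Year 4: DB = ⌊$101,819 × 125%/9⌋ = $14,141; SL = ⌊$91,619/6⌋ = $15,269 → take SL $15,269. Book value $86,550.
Year 5: DB = ⌊$86,550 × 125%/9⌋ = $12,020; SL = ⌊$76,350/5⌋ = $15,270 → take SL $15,270. Book value $71,280.
Year 6: DB = ⌊$71,280 × 125%/9⌋ = $9,900; SL = ⌊$61,080/4⌋ = $15,270 → take SL $15,270. Book value $56,010.
Year 7: DB = ⌊$56,010 × 125%/9⌋ = $7,779; SL = ⌊$45,810/3⌋ = $15,270 → take SL $15,270. Book value $40,740.
Year 8: DB = ⌊$40,740 × 125%/9⌋ = $5,658; SL = ⌊$30,540/2⌋ = $15,270 → take SL $15,270. Book value $25,470.

$25,470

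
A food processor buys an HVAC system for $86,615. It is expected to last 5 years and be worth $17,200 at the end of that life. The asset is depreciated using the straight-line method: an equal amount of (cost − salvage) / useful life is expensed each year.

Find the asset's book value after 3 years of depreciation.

$44,966

Depreciable base = $86,615 − $17,200 = $69,415.
Annual expense = $69,415 / 5 = $13,883.
End of year 1: book value $72,732.
End of year 2: book value $58,849.
End of year 3: book value $44,966.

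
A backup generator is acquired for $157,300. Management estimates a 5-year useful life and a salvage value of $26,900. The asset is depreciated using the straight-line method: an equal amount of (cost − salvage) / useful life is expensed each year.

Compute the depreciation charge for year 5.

$26,080

Depreciable base = $157,300 − $26,900 = $130,400.
Annual expense = $130,400 / 5 = $26,080.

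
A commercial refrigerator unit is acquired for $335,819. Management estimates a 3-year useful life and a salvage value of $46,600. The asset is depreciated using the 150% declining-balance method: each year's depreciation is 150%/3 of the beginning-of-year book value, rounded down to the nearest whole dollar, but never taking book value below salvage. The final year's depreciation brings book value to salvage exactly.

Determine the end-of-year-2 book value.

Depreciable base = $335,819 − $46,600 = $289,219.
Year 1: ⌊$335,819 × 150%/3⌋ = $167,909. Book value $167,910.
Year 2: ⌊$167,910 × 150%/3⌋ = $83,955. Book value $83,955.

$83,955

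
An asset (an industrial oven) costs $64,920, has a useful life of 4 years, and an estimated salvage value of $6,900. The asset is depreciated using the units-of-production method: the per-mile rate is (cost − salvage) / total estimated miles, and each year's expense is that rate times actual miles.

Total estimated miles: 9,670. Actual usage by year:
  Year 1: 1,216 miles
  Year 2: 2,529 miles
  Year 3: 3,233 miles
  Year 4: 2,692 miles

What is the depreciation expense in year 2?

$15,174

Depreciable base = $64,920 − $6,900 = $58,020.
Rate = $58,020 / 9,670 miles = $6 per mile.
Year 1: 1,216 × $6 = $7,296. Book value $57,624.
Year 2: 2,529 × $6 = $15,174. Book value $42,450.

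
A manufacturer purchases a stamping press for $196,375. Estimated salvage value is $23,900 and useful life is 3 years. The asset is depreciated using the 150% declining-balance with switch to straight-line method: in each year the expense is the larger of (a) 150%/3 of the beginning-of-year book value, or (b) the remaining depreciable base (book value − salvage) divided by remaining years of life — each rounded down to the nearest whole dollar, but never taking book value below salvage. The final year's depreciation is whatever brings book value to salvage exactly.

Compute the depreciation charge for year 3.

$25,194

Depreciable base = $196,375 − $23,900 = $172,475.
Year 1: DB = ⌊$196,375 × 150%/3⌋ = $98,187; SL = ⌊$172,475/3⌋ = $57,491 → take DB $98,187. Book value $98,188.
Year 2: DB = ⌊$98,188 × 150%/3⌋ = $49,094; SL = ⌊$74,288/2⌋ = $37,144 → take DB $49,094. Book value $49,094.
Year 3 (final): $49,094 − $23,900 = $25,194. Book value $23,900.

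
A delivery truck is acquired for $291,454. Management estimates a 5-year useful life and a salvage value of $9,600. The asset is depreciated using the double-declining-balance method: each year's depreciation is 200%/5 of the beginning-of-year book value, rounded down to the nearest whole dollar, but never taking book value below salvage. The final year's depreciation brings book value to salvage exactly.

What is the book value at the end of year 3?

Depreciable base = $291,454 − $9,600 = $281,854.
Year 1: ⌊$291,454 × 200%/5⌋ = $116,581. Book value $174,873.
Year 2: ⌊$174,873 × 200%/5⌋ = $69,949. Book value $104,924.
Year 3: ⌊$104,924 × 200%/5⌋ = $41,969. Book value $62,955.

$62,955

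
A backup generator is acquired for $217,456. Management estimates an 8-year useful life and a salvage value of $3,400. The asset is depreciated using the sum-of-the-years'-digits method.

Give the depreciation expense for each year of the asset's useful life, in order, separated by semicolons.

$47,568; $41,622; $35,676; $29,730; $23,784; $17,838; $11,892; $5,946

Depreciable base = $217,456 − $3,400 = $214,056.
Sum of the years' digits = 8+7+6+5+4+3+2+1 = 36.
Year 1: $214,056 × 8/36 = $47,568. Book value $169,888.
Year 2: $214,056 × 7/36 = $41,622. Book value $128,266.
Year 3: $214,056 × 6/36 = $35,676. Book value $92,590.
Year 4: $214,056 × 5/36 = $29,730. Book value $62,860.
Year 5: $214,056 × 4/36 = $23,784. Book value $39,076.
Year 6: $214,056 × 3/36 = $17,838. Book value $21,238.
Year 7: $214,056 × 2/36 = $11,892. Book value $9,346.
Year 8: $214,056 × 1/36 = $5,946. Book value $3,400.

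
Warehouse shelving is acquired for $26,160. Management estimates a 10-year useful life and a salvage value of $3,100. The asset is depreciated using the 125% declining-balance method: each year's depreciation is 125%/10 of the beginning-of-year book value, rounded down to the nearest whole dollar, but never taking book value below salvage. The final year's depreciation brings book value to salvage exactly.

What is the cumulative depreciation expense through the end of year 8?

$17,169

Depreciable base = $26,160 − $3,100 = $23,060.
Year 1: ⌊$26,160 × 125%/10⌋ = $3,270. Book value $22,890.
Year 2: ⌊$22,890 × 125%/10⌋ = $2,861. Book value $20,029.
Year 3: ⌊$20,029 × 125%/10⌋ = $2,503. Book value $17,526.
Year 4: ⌊$17,526 × 125%/10⌋ = $2,190. Book value $15,336.
Year 5: ⌊$15,336 × 125%/10⌋ = $1,917. Book value $13,419.
Year 6: ⌊$13,419 × 125%/10⌋ = $1,677. Book value $11,742.
Year 7: ⌊$11,742 × 125%/10⌋ = $1,467. Book value $10,275.
Year 8: ⌊$10,275 × 125%/10⌋ = $1,284. Book value $8,991.
Accumulated through year 8 = $26,160 − $8,991 = $17,169.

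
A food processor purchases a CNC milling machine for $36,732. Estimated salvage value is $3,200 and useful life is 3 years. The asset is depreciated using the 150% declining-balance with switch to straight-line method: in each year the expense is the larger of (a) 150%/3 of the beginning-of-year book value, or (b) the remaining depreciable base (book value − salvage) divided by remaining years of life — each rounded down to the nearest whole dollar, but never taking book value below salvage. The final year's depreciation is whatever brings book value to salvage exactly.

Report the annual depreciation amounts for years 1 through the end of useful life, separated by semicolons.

$18,366; $9,183; $5,983

Depreciable base = $36,732 − $3,200 = $33,532.
Year 1: DB = ⌊$36,732 × 150%/3⌋ = $18,366; SL = ⌊$33,532/3⌋ = $11,177 → take DB $18,366. Book value $18,366.
Year 2: DB = ⌊$18,366 × 150%/3⌋ = $9,183; SL = ⌊$15,166/2⌋ = $7,583 → take DB $9,183. Book value $9,183.
Year 3 (final): $9,183 − $3,200 = $5,983. Book value $3,200.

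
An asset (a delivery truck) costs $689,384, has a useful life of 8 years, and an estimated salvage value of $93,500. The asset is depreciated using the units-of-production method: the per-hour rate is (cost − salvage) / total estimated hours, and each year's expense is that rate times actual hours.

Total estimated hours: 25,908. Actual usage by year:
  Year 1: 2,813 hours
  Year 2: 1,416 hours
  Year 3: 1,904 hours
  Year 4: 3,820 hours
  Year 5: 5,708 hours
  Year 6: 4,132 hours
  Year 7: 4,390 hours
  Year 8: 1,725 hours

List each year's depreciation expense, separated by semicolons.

$64,699; $32,568; $43,792; $87,860; $131,284; $95,036; $100,970; $39,675

Depreciable base = $689,384 − $93,500 = $595,884.
Rate = $595,884 / 25,908 hours = $23 per hour.
Year 1: 2,813 × $23 = $64,699. Book value $624,685.
Year 2: 1,416 × $23 = $32,568. Book value $592,117.
Year 3: 1,904 × $23 = $43,792. Book value $548,325.
Year 4: 3,820 × $23 = $87,860. Book value $460,465.
Year 5: 5,708 × $23 = $131,284. Book value $329,181.
Year 6: 4,132 × $23 = $95,036. Book value $234,145.
Year 7: 4,390 × $23 = $100,970. Book value $133,175.
Year 8: 1,725 × $23 = $39,675. Book value $93,500.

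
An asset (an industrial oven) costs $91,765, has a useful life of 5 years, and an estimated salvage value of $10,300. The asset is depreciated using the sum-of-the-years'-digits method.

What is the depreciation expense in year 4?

Depreciable base = $91,765 − $10,300 = $81,465.
Sum of the years' digits = 5+4+3+2+1 = 15.
Year 1: $81,465 × 5/15 = $27,155. Book value $64,610.
Year 2: $81,465 × 4/15 = $21,724. Book value $42,886.
Year 3: $81,465 × 3/15 = $16,293. Book value $26,593.
Year 4: $81,465 × 2/15 = $10,862. Book value $15,731.

$10,862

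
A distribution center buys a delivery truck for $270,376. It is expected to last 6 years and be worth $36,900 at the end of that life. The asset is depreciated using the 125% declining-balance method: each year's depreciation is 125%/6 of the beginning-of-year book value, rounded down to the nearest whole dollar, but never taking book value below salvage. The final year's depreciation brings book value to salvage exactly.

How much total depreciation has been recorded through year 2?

Depreciable base = $270,376 − $36,900 = $233,476.
Year 1: ⌊$270,376 × 125%/6⌋ = $56,328. Book value $214,048.
Year 2: ⌊$214,048 × 125%/6⌋ = $44,593. Book value $169,455.
Accumulated through year 2 = $270,376 − $169,455 = $100,921.

$100,921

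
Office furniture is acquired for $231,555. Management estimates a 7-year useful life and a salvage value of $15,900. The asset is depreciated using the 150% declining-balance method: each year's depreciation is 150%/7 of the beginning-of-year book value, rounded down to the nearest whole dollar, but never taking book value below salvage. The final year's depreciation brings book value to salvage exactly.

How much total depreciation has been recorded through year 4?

$143,304

Depreciable base = $231,555 − $15,900 = $215,655.
Year 1: ⌊$231,555 × 150%/7⌋ = $49,618. Book value $181,937.
Year 2: ⌊$181,937 × 150%/7⌋ = $38,986. Book value $142,951.
Year 3: ⌊$142,951 × 150%/7⌋ = $30,632. Book value $112,319.
Year 4: ⌊$112,319 × 150%/7⌋ = $24,068. Book value $88,251.
Accumulated through year 4 = $231,555 − $88,251 = $143,304.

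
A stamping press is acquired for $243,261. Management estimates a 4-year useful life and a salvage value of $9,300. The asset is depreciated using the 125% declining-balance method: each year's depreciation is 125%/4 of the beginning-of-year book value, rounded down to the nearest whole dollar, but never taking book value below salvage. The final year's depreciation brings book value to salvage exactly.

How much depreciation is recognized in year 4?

Depreciable base = $243,261 − $9,300 = $233,961.
Year 1: ⌊$243,261 × 125%/4⌋ = $76,019. Book value $167,242.
Year 2: ⌊$167,242 × 125%/4⌋ = $52,263. Book value $114,979.
Year 3: ⌊$114,979 × 125%/4⌋ = $35,930. Book value $79,049.
Year 4 (final): $79,049 − $9,300 = $69,749. Book value $9,300.

$69,749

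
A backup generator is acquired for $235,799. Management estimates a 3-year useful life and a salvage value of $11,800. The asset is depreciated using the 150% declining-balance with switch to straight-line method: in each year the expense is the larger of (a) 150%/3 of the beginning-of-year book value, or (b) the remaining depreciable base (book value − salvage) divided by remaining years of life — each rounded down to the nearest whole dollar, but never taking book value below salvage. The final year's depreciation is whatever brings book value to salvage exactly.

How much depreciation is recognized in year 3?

Depreciable base = $235,799 − $11,800 = $223,999.
Year 1: DB = ⌊$235,799 × 150%/3⌋ = $117,899; SL = ⌊$223,999/3⌋ = $74,666 → take DB $117,899. Book value $117,900.
Year 2: DB = ⌊$117,900 × 150%/3⌋ = $58,950; SL = ⌊$106,100/2⌋ = $53,050 → take DB $58,950. Book value $58,950.
Year 3 (final): $58,950 − $11,800 = $47,150. Book value $11,800.

$47,150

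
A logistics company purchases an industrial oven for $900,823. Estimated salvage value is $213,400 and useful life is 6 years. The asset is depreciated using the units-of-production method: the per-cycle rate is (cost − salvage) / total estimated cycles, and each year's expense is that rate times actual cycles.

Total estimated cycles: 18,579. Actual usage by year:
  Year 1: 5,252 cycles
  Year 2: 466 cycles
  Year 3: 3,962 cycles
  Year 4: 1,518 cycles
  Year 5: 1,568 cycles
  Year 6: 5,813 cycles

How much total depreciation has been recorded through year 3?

Depreciable base = $900,823 − $213,400 = $687,423.
Rate = $687,423 / 18,579 cycles = $37 per cycle.
Year 1: 5,252 × $37 = $194,324. Book value $706,499.
Year 2: 466 × $37 = $17,242. Book value $689,257.
Year 3: 3,962 × $37 = $146,594. Book value $542,663.
Accumulated through year 3 = $900,823 − $542,663 = $358,160.

$358,160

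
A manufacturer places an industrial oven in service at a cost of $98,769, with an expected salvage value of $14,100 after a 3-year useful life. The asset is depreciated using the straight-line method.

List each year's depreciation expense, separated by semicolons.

Depreciable base = $98,769 − $14,100 = $84,669.
Annual expense = $84,669 / 3 = $28,223.
End of year 1: book value $70,546.
End of year 2: book value $42,323.
End of year 3: book value $14,100.

$28,223; $28,223; $28,223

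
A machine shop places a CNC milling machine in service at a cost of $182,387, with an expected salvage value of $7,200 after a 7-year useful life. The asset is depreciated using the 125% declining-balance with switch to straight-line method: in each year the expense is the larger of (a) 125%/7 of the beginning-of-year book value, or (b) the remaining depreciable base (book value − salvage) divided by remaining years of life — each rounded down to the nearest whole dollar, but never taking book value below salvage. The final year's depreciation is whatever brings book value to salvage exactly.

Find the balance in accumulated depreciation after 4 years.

$105,668

Depreciable base = $182,387 − $7,200 = $175,187.
Year 1: DB = ⌊$182,387 × 125%/7⌋ = $32,569; SL = ⌊$175,187/7⌋ = $25,026 → take DB $32,569. Book value $149,818.
Year 2: DB = ⌊$149,818 × 125%/7⌋ = $26,753; SL = ⌊$142,618/6⌋ = $23,769 → take DB $26,753. Book value $123,065.
Year 3: DB = ⌊$123,065 × 125%/7⌋ = $21,975; SL = ⌊$115,865/5⌋ = $23,173 → take SL $23,173. Book value $99,892.
Year 4: DB = ⌊$99,892 × 125%/7⌋ = $17,837; SL = ⌊$92,692/4⌋ = $23,173 → take SL $23,173. Book value $76,719.
Accumulated through year 4 = $182,387 − $76,719 = $105,668.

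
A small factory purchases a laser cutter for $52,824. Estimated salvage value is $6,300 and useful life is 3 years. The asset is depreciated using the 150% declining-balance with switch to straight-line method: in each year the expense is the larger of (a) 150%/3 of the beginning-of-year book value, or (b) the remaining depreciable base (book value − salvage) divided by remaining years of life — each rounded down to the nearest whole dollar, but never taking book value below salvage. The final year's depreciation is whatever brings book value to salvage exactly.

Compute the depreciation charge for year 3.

$6,906

Depreciable base = $52,824 − $6,300 = $46,524.
Year 1: DB = ⌊$52,824 × 150%/3⌋ = $26,412; SL = ⌊$46,524/3⌋ = $15,508 → take DB $26,412. Book value $26,412.
Year 2: DB = ⌊$26,412 × 150%/3⌋ = $13,206; SL = ⌊$20,112/2⌋ = $10,056 → take DB $13,206. Book value $13,206.
Year 3 (final): $13,206 − $6,300 = $6,906. Book value $6,300.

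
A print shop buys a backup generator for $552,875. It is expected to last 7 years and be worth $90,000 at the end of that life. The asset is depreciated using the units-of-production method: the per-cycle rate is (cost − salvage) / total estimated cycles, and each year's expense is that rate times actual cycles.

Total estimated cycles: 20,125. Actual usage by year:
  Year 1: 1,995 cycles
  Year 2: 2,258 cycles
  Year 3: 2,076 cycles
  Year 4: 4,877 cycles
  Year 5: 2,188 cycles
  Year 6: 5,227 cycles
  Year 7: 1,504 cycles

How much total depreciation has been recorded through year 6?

$428,283

Depreciable base = $552,875 − $90,000 = $462,875.
Rate = $462,875 / 20,125 cycles = $23 per cycle.
Year 1: 1,995 × $23 = $45,885. Book value $506,990.
Year 2: 2,258 × $23 = $51,934. Book value $455,056.
Year 3: 2,076 × $23 = $47,748. Book value $407,308.
Year 4: 4,877 × $23 = $112,171. Book value $295,137.
Year 5: 2,188 × $23 = $50,324. Book value $244,813.
Year 6: 5,227 × $23 = $120,221. Book value $124,592.
Accumulated through year 6 = $552,875 − $124,592 = $428,283.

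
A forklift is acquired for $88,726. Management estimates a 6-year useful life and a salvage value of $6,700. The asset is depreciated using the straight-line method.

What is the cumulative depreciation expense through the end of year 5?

Depreciable base = $88,726 − $6,700 = $82,026.
Annual expense = $82,026 / 6 = $13,671.
End of year 1: book value $75,055.
End of year 2: book value $61,384.
End of year 3: book value $47,713.
End of year 4: book value $34,042.
End of year 5: book value $20,371.
Accumulated through year 5 = $88,726 − $20,371 = $68,355.

$68,355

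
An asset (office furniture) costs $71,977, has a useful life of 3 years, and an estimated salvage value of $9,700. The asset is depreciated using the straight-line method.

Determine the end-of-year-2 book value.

Depreciable base = $71,977 − $9,700 = $62,277.
Annual expense = $62,277 / 3 = $20,759.
End of year 1: book value $51,218.
End of year 2: book value $30,459.

$30,459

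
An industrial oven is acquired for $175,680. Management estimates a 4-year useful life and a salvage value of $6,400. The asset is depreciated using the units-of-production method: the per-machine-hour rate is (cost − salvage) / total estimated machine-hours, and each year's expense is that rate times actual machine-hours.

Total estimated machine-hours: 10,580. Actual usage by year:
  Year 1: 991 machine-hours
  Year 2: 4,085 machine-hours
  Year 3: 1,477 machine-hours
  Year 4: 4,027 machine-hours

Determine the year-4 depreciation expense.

Depreciable base = $175,680 − $6,400 = $169,280.
Rate = $169,280 / 10,580 machine-hours = $16 per machine-hour.
Year 1: 991 × $16 = $15,856. Book value $159,824.
Year 2: 4,085 × $16 = $65,360. Book value $94,464.
Year 3: 1,477 × $16 = $23,632. Book value $70,832.
Year 4: 4,027 × $16 = $64,432. Book value $6,400.

$64,432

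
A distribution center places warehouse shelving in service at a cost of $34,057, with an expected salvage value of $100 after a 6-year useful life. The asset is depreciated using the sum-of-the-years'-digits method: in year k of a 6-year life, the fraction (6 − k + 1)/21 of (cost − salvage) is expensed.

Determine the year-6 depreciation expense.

Depreciable base = $34,057 − $100 = $33,957.
Sum of the years' digits = 6+5+4+3+2+1 = 21.
Year 1: $33,957 × 6/21 = $9,702. Book value $24,355.
Year 2: $33,957 × 5/21 = $8,085. Book value $16,270.
Year 3: $33,957 × 4/21 = $6,468. Book value $9,802.
Year 4: $33,957 × 3/21 = $4,851. Book value $4,951.
Year 5: $33,957 × 2/21 = $3,234. Book value $1,717.
Year 6: $33,957 × 1/21 = $1,617. Book value $100.

$1,617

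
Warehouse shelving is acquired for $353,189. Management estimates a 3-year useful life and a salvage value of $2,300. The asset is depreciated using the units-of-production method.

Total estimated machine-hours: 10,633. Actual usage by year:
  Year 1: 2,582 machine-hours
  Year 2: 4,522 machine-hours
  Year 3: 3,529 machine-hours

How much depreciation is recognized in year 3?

$116,457

Depreciable base = $353,189 − $2,300 = $350,889.
Rate = $350,889 / 10,633 machine-hours = $33 per machine-hour.
Year 1: 2,582 × $33 = $85,206. Book value $267,983.
Year 2: 4,522 × $33 = $149,226. Book value $118,757.
Year 3: 3,529 × $33 = $116,457. Book value $2,300.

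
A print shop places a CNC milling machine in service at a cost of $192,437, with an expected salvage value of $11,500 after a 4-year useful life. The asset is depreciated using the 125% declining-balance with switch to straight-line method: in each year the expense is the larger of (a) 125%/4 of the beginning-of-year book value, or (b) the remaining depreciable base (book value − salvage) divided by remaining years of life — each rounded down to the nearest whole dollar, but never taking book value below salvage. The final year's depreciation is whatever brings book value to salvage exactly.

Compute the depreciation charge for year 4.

Depreciable base = $192,437 − $11,500 = $180,937.
Year 1: DB = ⌊$192,437 × 125%/4⌋ = $60,136; SL = ⌊$180,937/4⌋ = $45,234 → take DB $60,136. Book value $132,301.
Year 2: DB = ⌊$132,301 × 125%/4⌋ = $41,344; SL = ⌊$120,801/3⌋ = $40,267 → take DB $41,344. Book value $90,957.
Year 3: DB = ⌊$90,957 × 125%/4⌋ = $28,424; SL = ⌊$79,457/2⌋ = $39,728 → take SL $39,728. Book value $51,229.
Year 4 (final): $51,229 − $11,500 = $39,729. Book value $11,500.

$39,729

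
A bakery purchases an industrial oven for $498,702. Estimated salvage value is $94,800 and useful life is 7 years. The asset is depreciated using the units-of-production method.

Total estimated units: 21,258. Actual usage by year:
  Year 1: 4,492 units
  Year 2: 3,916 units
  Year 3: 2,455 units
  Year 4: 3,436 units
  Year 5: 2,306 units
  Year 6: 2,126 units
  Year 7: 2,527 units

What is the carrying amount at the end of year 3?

$292,305

Depreciable base = $498,702 − $94,800 = $403,902.
Rate = $403,902 / 21,258 units = $19 per unit.
Year 1: 4,492 × $19 = $85,348. Book value $413,354.
Year 2: 3,916 × $19 = $74,404. Book value $338,950.
Year 3: 2,455 × $19 = $46,645. Book value $292,305.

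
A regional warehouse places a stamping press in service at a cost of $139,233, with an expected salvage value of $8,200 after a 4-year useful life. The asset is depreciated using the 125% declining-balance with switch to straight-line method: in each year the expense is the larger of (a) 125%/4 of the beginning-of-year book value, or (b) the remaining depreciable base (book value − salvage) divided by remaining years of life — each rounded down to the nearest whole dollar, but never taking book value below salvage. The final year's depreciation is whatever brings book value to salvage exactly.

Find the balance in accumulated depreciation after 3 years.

Depreciable base = $139,233 − $8,200 = $131,033.
Year 1: DB = ⌊$139,233 × 125%/4⌋ = $43,510; SL = ⌊$131,033/4⌋ = $32,758 → take DB $43,510. Book value $95,723.
Year 2: DB = ⌊$95,723 × 125%/4⌋ = $29,913; SL = ⌊$87,523/3⌋ = $29,174 → take DB $29,913. Book value $65,810.
Year 3: DB = ⌊$65,810 × 125%/4⌋ = $20,565; SL = ⌊$57,610/2⌋ = $28,805 → take SL $28,805. Book value $37,005.
Accumulated through year 3 = $139,233 − $37,005 = $102,228.

$102,228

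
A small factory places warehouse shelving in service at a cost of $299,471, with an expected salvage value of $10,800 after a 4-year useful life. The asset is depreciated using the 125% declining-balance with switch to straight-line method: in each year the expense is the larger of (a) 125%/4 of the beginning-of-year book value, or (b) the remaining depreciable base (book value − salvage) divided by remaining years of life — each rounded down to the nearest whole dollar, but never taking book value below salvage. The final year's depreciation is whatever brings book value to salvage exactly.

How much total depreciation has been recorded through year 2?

Depreciable base = $299,471 − $10,800 = $288,671.
Year 1: DB = ⌊$299,471 × 125%/4⌋ = $93,584; SL = ⌊$288,671/4⌋ = $72,167 → take DB $93,584. Book value $205,887.
Year 2: DB = ⌊$205,887 × 125%/4⌋ = $64,339; SL = ⌊$195,087/3⌋ = $65,029 → take SL $65,029. Book value $140,858.
Accumulated through year 2 = $299,471 − $140,858 = $158,613.

$158,613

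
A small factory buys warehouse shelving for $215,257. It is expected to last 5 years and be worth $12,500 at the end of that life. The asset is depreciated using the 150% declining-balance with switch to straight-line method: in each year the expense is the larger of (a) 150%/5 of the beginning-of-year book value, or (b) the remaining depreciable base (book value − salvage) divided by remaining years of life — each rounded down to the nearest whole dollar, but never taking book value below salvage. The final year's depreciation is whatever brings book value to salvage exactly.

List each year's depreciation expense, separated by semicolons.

Depreciable base = $215,257 − $12,500 = $202,757.
Year 1: DB = ⌊$215,257 × 150%/5⌋ = $64,577; SL = ⌊$202,757/5⌋ = $40,551 → take DB $64,577. Book value $150,680.
Year 2: DB = ⌊$150,680 × 150%/5⌋ = $45,204; SL = ⌊$138,180/4⌋ = $34,545 → take DB $45,204. Book value $105,476.
Year 3: DB = ⌊$105,476 × 150%/5⌋ = $31,642; SL = ⌊$92,976/3⌋ = $30,992 → take DB $31,642. Book value $73,834.
Year 4: DB = ⌊$73,834 × 150%/5⌋ = $22,150; SL = ⌊$61,334/2⌋ = $30,667 → take SL $30,667. Book value $43,167.
Year 5 (final): $43,167 − $12,500 = $30,667. Book value $12,500.

$64,577; $45,204; $31,642; $30,667; $30,667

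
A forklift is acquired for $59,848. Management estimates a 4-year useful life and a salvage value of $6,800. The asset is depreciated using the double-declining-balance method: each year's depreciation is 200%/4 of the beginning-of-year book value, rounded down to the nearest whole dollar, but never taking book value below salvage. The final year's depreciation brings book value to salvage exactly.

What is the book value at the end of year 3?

$7,481

Depreciable base = $59,848 − $6,800 = $53,048.
Year 1: ⌊$59,848 × 200%/4⌋ = $29,924. Book value $29,924.
Year 2: ⌊$29,924 × 200%/4⌋ = $14,962. Book value $14,962.
Year 3: ⌊$14,962 × 200%/4⌋ = $7,481. Book value $7,481.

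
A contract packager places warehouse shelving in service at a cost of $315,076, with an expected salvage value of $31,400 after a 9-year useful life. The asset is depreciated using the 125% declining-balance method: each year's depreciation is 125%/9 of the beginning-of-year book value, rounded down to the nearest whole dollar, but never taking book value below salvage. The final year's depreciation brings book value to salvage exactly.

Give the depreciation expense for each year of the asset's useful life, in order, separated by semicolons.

$43,760; $37,682; $32,449; $27,942; $24,061; $20,719; $17,842; $15,364; $63,857

Depreciable base = $315,076 − $31,400 = $283,676.
Year 1: ⌊$315,076 × 125%/9⌋ = $43,760. Book value $271,316.
Year 2: ⌊$271,316 × 125%/9⌋ = $37,682. Book value $233,634.
Year 3: ⌊$233,634 × 125%/9⌋ = $32,449. Book value $201,185.
Year 4: ⌊$201,185 × 125%/9⌋ = $27,942. Book value $173,243.
Year 5: ⌊$173,243 × 125%/9⌋ = $24,061. Book value $149,182.
Year 6: ⌊$149,182 × 125%/9⌋ = $20,719. Book value $128,463.
Year 7: ⌊$128,463 × 125%/9⌋ = $17,842. Book value $110,621.
Year 8: ⌊$110,621 × 125%/9⌋ = $15,364. Book value $95,257.
Year 9 (final): $95,257 − $31,400 = $63,857. Book value $31,400.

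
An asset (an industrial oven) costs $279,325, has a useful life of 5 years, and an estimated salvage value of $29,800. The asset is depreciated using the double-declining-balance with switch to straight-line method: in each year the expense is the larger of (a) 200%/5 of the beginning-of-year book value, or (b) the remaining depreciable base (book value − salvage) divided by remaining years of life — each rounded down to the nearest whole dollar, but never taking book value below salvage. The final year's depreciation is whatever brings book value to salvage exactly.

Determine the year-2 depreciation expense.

Depreciable base = $279,325 − $29,800 = $249,525.
Year 1: DB = ⌊$279,325 × 200%/5⌋ = $111,730; SL = ⌊$249,525/5⌋ = $49,905 → take DB $111,730. Book value $167,595.
Year 2: DB = ⌊$167,595 × 200%/5⌋ = $67,038; SL = ⌊$137,795/4⌋ = $34,448 → take DB $67,038. Book value $100,557.

$67,038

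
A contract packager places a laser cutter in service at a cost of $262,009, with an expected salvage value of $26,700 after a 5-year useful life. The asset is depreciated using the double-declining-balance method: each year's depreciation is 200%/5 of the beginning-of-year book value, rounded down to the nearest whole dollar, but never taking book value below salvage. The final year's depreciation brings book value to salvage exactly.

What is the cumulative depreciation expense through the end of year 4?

Depreciable base = $262,009 − $26,700 = $235,309.
Year 1: ⌊$262,009 × 200%/5⌋ = $104,803. Book value $157,206.
Year 2: ⌊$157,206 × 200%/5⌋ = $62,882. Book value $94,324.
Year 3: ⌊$94,324 × 200%/5⌋ = $37,729. Book value $56,595.
Year 4: ⌊$56,595 × 200%/5⌋ = $22,638. Book value $33,957.
Accumulated through year 4 = $262,009 − $33,957 = $228,052.

$228,052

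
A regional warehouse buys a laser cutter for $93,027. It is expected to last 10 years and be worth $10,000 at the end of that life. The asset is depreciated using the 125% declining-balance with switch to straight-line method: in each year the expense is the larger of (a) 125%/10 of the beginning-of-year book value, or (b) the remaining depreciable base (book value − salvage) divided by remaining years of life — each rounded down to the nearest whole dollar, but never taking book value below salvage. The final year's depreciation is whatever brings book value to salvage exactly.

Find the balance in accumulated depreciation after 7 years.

$60,761

Depreciable base = $93,027 − $10,000 = $83,027.
Year 1: DB = ⌊$93,027 × 125%/10⌋ = $11,628; SL = ⌊$83,027/10⌋ = $8,302 → take DB $11,628. Book value $81,399.
Year 2: DB = ⌊$81,399 × 125%/10⌋ = $10,174; SL = ⌊$71,399/9⌋ = $7,933 → take DB $10,174. Book value $71,225.
Year 3: DB = ⌊$71,225 × 125%/10⌋ = $8,903; SL = ⌊$61,225/8⌋ = $7,653 → take DB $8,903. Book value $62,322.
Year 4: DB = ⌊$62,322 × 125%/10⌋ = $7,790; SL = ⌊$52,322/7⌋ = $7,474 → take DB $7,790. Book value $54,532.
Year 5: DB = ⌊$54,532 × 125%/10⌋ = $6,816; SL = ⌊$44,532/6⌋ = $7,422 → take SL $7,422. Book value $47,110.
Year 6: DB = ⌊$47,110 × 125%/10⌋ = $5,888; SL = ⌊$37,110/5⌋ = $7,422 → take SL $7,422. Book value $39,688.
Year 7: DB = ⌊$39,688 × 125%/10⌋ = $4,961; SL = ⌊$29,688/4⌋ = $7,422 → take SL $7,422. Book value $32,266.
Accumulated through year 7 = $93,027 − $32,266 = $60,761.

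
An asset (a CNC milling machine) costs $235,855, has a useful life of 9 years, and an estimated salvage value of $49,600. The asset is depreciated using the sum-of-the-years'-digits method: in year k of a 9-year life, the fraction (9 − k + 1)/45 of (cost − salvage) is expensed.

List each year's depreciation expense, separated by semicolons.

$37,251; $33,112; $28,973; $24,834; $20,695; $16,556; $12,417; $8,278; $4,139

Depreciable base = $235,855 − $49,600 = $186,255.
Sum of the years' digits = 9+8+7+6+5+4+3+2+1 = 45.
Year 1: $186,255 × 9/45 = $37,251. Book value $198,604.
Year 2: $186,255 × 8/45 = $33,112. Book value $165,492.
Year 3: $186,255 × 7/45 = $28,973. Book value $136,519.
Year 4: $186,255 × 6/45 = $24,834. Book value $111,685.
Year 5: $186,255 × 5/45 = $20,695. Book value $90,990.
Year 6: $186,255 × 4/45 = $16,556. Book value $74,434.
Year 7: $186,255 × 3/45 = $12,417. Book value $62,017.
Year 8: $186,255 × 2/45 = $8,278. Book value $53,739.
Year 9: $186,255 × 1/45 = $4,139. Book value $49,600.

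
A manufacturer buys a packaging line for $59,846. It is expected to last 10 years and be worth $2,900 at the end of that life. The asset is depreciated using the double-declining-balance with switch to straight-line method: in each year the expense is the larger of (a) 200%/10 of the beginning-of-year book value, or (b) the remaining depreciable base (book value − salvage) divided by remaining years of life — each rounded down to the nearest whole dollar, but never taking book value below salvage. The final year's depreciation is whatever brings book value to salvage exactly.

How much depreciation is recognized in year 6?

$3,922

Depreciable base = $59,846 − $2,900 = $56,946.
Year 1: DB = ⌊$59,846 × 200%/10⌋ = $11,969; SL = ⌊$56,946/10⌋ = $5,694 → take DB $11,969. Book value $47,877.
Year 2: DB = ⌊$47,877 × 200%/10⌋ = $9,575; SL = ⌊$44,977/9⌋ = $4,997 → take DB $9,575. Book value $38,302.
Year 3: DB = ⌊$38,302 × 200%/10⌋ = $7,660; SL = ⌊$35,402/8⌋ = $4,425 → take DB $7,660. Book value $30,642.
Year 4: DB = ⌊$30,642 × 200%/10⌋ = $6,128; SL = ⌊$27,742/7⌋ = $3,963 → take DB $6,128. Book value $24,514.
Year 5: DB = ⌊$24,514 × 200%/10⌋ = $4,902; SL = ⌊$21,614/6⌋ = $3,602 → take DB $4,902. Book value $19,612.
Year 6: DB = ⌊$19,612 × 200%/10⌋ = $3,922; SL = ⌊$16,712/5⌋ = $3,342 → take DB $3,922. Book value $15,690.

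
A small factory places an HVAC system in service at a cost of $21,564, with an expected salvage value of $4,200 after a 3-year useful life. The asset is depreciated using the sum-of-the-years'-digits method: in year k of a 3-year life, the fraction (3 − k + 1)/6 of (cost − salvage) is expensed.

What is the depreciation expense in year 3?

$2,894

Depreciable base = $21,564 − $4,200 = $17,364.
Sum of the years' digits = 3+2+1 = 6.
Year 1: $17,364 × 3/6 = $8,682. Book value $12,882.
Year 2: $17,364 × 2/6 = $5,788. Book value $7,094.
Year 3: $17,364 × 1/6 = $2,894. Book value $4,200.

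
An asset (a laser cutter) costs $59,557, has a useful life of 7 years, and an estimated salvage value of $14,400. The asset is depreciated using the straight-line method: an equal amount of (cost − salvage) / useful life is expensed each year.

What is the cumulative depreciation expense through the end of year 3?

$19,353

Depreciable base = $59,557 − $14,400 = $45,157.
Annual expense = $45,157 / 7 = $6,451.
End of year 1: book value $53,106.
End of year 2: book value $46,655.
End of year 3: book value $40,204.
Accumulated through year 3 = $59,557 − $40,204 = $19,353.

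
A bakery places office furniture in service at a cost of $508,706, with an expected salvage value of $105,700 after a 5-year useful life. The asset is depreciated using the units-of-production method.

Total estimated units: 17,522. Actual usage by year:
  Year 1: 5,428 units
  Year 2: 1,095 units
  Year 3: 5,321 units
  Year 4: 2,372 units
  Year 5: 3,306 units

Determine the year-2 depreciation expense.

Depreciable base = $508,706 − $105,700 = $403,006.
Rate = $403,006 / 17,522 units = $23 per unit.
Year 1: 5,428 × $23 = $124,844. Book value $383,862.
Year 2: 1,095 × $23 = $25,185. Book value $358,677.

$25,185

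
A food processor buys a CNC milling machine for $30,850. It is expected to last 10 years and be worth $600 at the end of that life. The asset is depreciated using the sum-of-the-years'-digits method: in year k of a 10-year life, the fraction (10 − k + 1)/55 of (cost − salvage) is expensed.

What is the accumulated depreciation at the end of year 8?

$28,600

Depreciable base = $30,850 − $600 = $30,250.
Sum of the years' digits = 10+9+8+7+6+5+4+3+2+1 = 55.
Year 1: $30,250 × 10/55 = $5,500. Book value $25,350.
Year 2: $30,250 × 9/55 = $4,950. Book value $20,400.
Year 3: $30,250 × 8/55 = $4,400. Book value $16,000.
Year 4: $30,250 × 7/55 = $3,850. Book value $12,150.
Year 5: $30,250 × 6/55 = $3,300. Book value $8,850.
Year 6: $30,250 × 5/55 = $2,750. Book value $6,100.
Year 7: $30,250 × 4/55 = $2,200. Book value $3,900.
Year 8: $30,250 × 3/55 = $1,650. Book value $2,250.
Accumulated through year 8 = $30,850 − $2,250 = $28,600.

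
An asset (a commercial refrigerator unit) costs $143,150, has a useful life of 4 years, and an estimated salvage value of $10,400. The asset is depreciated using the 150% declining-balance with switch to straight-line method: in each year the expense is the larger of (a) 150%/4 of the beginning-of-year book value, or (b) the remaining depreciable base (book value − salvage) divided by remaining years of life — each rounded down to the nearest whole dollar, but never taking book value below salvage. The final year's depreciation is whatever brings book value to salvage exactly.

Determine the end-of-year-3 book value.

$33,160

Depreciable base = $143,150 − $10,400 = $132,750.
Year 1: DB = ⌊$143,150 × 150%/4⌋ = $53,681; SL = ⌊$132,750/4⌋ = $33,187 → take DB $53,681. Book value $89,469.
Year 2: DB = ⌊$89,469 × 150%/4⌋ = $33,550; SL = ⌊$79,069/3⌋ = $26,356 → take DB $33,550. Book value $55,919.
Year 3: DB = ⌊$55,919 × 150%/4⌋ = $20,969; SL = ⌊$45,519/2⌋ = $22,759 → take SL $22,759. Book value $33,160.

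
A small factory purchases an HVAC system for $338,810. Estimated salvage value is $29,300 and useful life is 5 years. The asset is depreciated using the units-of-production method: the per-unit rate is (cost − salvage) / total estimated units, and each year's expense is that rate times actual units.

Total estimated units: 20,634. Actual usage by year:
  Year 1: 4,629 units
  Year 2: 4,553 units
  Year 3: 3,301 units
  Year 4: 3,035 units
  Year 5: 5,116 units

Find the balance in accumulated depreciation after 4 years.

$232,770

Depreciable base = $338,810 − $29,300 = $309,510.
Rate = $309,510 / 20,634 units = $15 per unit.
Year 1: 4,629 × $15 = $69,435. Book value $269,375.
Year 2: 4,553 × $15 = $68,295. Book value $201,080.
Year 3: 3,301 × $15 = $49,515. Book value $151,565.
Year 4: 3,035 × $15 = $45,525. Book value $106,040.
Accumulated through year 4 = $338,810 − $106,040 = $232,770.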